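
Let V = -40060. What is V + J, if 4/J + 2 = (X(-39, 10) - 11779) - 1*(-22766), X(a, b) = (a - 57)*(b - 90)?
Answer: -747719896/18665 ≈ -40060.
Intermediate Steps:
X(a, b) = (-90 + b)*(-57 + a) (X(a, b) = (-57 + a)*(-90 + b) = (-90 + b)*(-57 + a))
J = 4/18665 (J = 4/(-2 + (((5130 - 90*(-39) - 57*10 - 39*10) - 11779) - 1*(-22766))) = 4/(-2 + (((5130 + 3510 - 570 - 390) - 11779) + 22766)) = 4/(-2 + ((7680 - 11779) + 22766)) = 4/(-2 + (-4099 + 22766)) = 4/(-2 + 18667) = 4/18665 ≈ 0.00021430)
V + J = -40060 + 4/18665 = -747719896/18665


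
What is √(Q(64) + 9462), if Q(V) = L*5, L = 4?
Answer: √9482 ≈ 97.376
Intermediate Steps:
Q(V) = 20 (Q(V) = 4*5 = 20)
√(Q(64) + 9462) = √(20 + 9462) = √9482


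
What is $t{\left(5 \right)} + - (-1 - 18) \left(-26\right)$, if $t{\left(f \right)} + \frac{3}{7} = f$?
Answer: $- \frac{3426}{7} \approx -489.43$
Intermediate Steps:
$t{\left(f \right)} = - \frac{3}{7} + f$
$t{\left(5 \right)} + - (-1 - 18) \left(-26\right) = \left(- \frac{3}{7} + 5\right) + - (-1 - 18) \left(-26\right) = \frac{32}{7} + \left(-1\right) \left(-19\right) \left(-26\right) = \frac{32}{7} + 19 \left(-26\right) = \frac{32}{7} - 494 = - \frac{3426}{7}$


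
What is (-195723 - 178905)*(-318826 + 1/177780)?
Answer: 1769520588744101/14815 ≈ 1.1944e+11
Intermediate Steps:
(-195723 - 178905)*(-318826 + 1/177780) = -374628*(-318826 + 1/177780) = -374628*(-56680886279/177780) = 1769520588744101/14815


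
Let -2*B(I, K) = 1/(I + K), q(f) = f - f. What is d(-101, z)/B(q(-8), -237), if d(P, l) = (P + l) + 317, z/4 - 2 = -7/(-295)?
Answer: 31335192/295 ≈ 1.0622e+5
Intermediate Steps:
q(f) = 0
z = 2388/295 (z = 8 + 4*(-7/(-295)) = 8 + 4*(-7*(-1/295)) = 8 + 4*(7/295) = 8 + 28/295 = 2388/295 ≈ 8.0949)
d(P, l) = 317 + P + l
B(I, K) = -1/(2*(I + K))
d(-101, z)/B(q(-8), -237) = (317 - 101 + 2388/295)/((-1/(2*0 + 2*(-237)))) = 66108/(295*((-1/(0 - 474)))) = 66108/(295*((-1/(-474)))) = 66108/(295*((-1*(-1/474)))) = 66108/(295*(1/474)) = (66108/295)*474 = 31335192/295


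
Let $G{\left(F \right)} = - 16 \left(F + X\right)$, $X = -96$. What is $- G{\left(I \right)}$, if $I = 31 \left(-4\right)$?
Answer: $-3520$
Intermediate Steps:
$I = -124$
$G{\left(F \right)} = 1536 - 16 F$ ($G{\left(F \right)} = - 16 \left(F - 96\right) = - 16 \left(-96 + F\right) = 1536 - 16 F$)
$- G{\left(I \right)} = - (1536 - -1984) = - (1536 + 1984) = \left(-1\right) 3520 = -3520$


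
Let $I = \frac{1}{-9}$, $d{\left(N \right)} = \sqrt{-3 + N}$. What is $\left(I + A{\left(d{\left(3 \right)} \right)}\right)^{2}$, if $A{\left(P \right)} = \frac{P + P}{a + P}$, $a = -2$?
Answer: $\frac{1}{81} \approx 0.012346$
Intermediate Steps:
$I = - \frac{1}{9} \approx -0.11111$
$A{\left(P \right)} = \frac{2 P}{-2 + P}$ ($A{\left(P \right)} = \frac{P + P}{-2 + P} = \frac{2 P}{-2 + P}$)
$\left(I + A{\left(d{\left(3 \right)} \right)}\right)^{2} = \left(- \frac{1}{9} + \frac{2 \sqrt{-3 + 3}}{-2 + \sqrt{-3 + 3}}\right)^{2} = \left(- \frac{1}{9} + \frac{2 \sqrt{0}}{-2 + \sqrt{0}}\right)^{2} = \left(- \frac{1}{9} + 2 \cdot 0 \frac{1}{-2 + 0}\right)^{2} = \left(- \frac{1}{9} + 2 \cdot 0 \frac{1}{-2}\right)^{2} = \left(- \frac{1}{9} + 2 \cdot 0 \left(- \frac{1}{2}\right)\right)^{2} = \left(- \frac{1}{9} + 0\right)^{2} = \left(- \frac{1}{9}\right)^{2} = \frac{1}{81}$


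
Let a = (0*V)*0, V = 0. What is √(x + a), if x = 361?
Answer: 19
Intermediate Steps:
a = 0 (a = (0*0)*0 = 0*0 = 0)
√(x + a) = √(361 + 0) = √361 = 19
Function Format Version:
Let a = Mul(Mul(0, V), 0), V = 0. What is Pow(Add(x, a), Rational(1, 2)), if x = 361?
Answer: 19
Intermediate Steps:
a = 0 (a = Mul(Mul(0, 0), 0) = Mul(0, 0) = 0)
Pow(Add(x, a), Rational(1, 2)) = Pow(Add(361, 0), Rational(1, 2)) = Pow(361, Rational(1, 2)) = 19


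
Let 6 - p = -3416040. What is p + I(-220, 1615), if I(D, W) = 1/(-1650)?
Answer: 5636475899/1650 ≈ 3.4160e+6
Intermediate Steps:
p = 3416046 (p = 6 - 1*(-3416040) = 6 + 3416040 = 3416046)
I(D, W) = -1/1650
p + I(-220, 1615) = 3416046 - 1/1650 = 5636475899/1650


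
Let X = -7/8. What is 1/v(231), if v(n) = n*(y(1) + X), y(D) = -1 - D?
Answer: -8/5313 ≈ -0.0015057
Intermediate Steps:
X = -7/8 (X = -7*⅛ = -7/8 ≈ -0.87500)
v(n) = -23*n/8 (v(n) = n*((-1 - 1*1) - 7/8) = n*((-1 - 1) - 7/8) = n*(-2 - 7/8) = n*(-23/8) = -23*n/8)
1/v(231) = 1/(-23/8*231) = 1/(-5313/8) = -8/5313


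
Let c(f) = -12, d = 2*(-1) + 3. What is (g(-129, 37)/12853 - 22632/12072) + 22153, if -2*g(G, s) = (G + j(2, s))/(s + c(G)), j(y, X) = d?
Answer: 3580208323392/161626475 ≈ 22151.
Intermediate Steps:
d = 1 (d = -2 + 3 = 1)
j(y, X) = 1
g(G, s) = -(1 + G)/(2*(-12 + s)) (g(G, s) = -(G + 1)/(2*(s - 12)) = -(1 + G)/(2*(-12 + s)))
(g(-129, 37)/12853 - 22632/12072) + 22153 = (((-1 - 1*(-129))/(2*(-12 + 37)))/12853 - 22632/12072) + 22153 = (((½)*(-1 + 129)/25)*(1/12853) - 22632*1/12072) + 22153 = (((½)*(1/25)*128)*(1/12853) - 943/503) + 22153 = ((64/25)*(1/12853) - 943/503) + 22153 = (64/321325 - 943/503) + 22153 = -302977283/161626475 + 22153 = 3580208323392/161626475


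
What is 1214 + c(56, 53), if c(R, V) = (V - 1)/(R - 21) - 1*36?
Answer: 41282/35 ≈ 1179.5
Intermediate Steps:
c(R, V) = -36 + (-1 + V)/(-21 + R) (c(R, V) = (-1 + V)/(-21 + R) - 36 = -36 + (-1 + V)/(-21 + R))
1214 + c(56, 53) = 1214 + (755 + 53 - 36*56)/(-21 + 56) = 1214 + (755 + 53 - 2016)/35 = 1214 + (1/35)*(-1208) = 1214 - 1208/35 = 41282/35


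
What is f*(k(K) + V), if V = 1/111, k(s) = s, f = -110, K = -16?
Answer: 195250/111 ≈ 1759.0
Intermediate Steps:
V = 1/111 ≈ 0.0090090
f*(k(K) + V) = -110*(-16 + 1/111) = -110*(-1775/111) = 195250/111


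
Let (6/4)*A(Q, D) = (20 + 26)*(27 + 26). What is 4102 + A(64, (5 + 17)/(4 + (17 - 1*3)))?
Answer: 17182/3 ≈ 5727.3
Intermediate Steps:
A(Q, D) = 4876/3 (A(Q, D) = 2*((20 + 26)*(27 + 26))/3 = 2*(46*53)/3 = (⅔)*2438 = 4876/3)
4102 + A(64, (5 + 17)/(4 + (17 - 1*3))) = 4102 + 4876/3 = 17182/3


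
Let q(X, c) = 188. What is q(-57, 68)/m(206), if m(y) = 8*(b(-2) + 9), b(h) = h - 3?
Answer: 47/8 ≈ 5.8750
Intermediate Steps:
b(h) = -3 + h
m(y) = 32 (m(y) = 8*((-3 - 2) + 9) = 8*(-5 + 9) = 8*4 = 32)
q(-57, 68)/m(206) = 188/32 = 188*(1/32) = 47/8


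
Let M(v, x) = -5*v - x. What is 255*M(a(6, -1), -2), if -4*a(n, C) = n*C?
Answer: -2805/2 ≈ -1402.5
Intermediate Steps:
a(n, C) = -C*n/4 (a(n, C) = -n*C/4 = -C*n/4)
M(v, x) = -x - 5*v
255*M(a(6, -1), -2) = 255*(-1*(-2) - (-5)*(-1)*6/4) = 255*(2 - 5*3/2) = 255*(2 - 15/2) = 255*(-11/2) = -2805/2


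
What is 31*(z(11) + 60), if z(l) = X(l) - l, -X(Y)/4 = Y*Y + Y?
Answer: -14849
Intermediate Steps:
X(Y) = -4*Y - 4*Y**2 (X(Y) = -4*(Y*Y + Y) = -4*(Y**2 + Y) = -4*(Y + Y**2) = -4*Y - 4*Y**2)
z(l) = -l - 4*l*(1 + l) (z(l) = -4*l*(1 + l) - l = -l - 4*l*(1 + l))
31*(z(11) + 60) = 31*(11*(-5 - 4*11) + 60) = 31*(11*(-5 - 44) + 60) = 31*(11*(-49) + 60) = 31*(-539 + 60) = 31*(-479) = -14849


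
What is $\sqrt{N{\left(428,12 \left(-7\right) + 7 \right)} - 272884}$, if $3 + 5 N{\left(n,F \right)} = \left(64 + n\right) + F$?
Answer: $\frac{2 i \sqrt{1705010}}{5} \approx 522.3 i$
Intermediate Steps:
$N{\left(n,F \right)} = \frac{61}{5} + \frac{F}{5} + \frac{n}{5}$ ($N{\left(n,F \right)} = - \frac{3}{5} + \frac{\left(64 + n\right) + F}{5} = - \frac{3}{5} + \frac{64 + F + n}{5} = - \frac{3}{5} + \left(\frac{64}{5} + \frac{F}{5} + \frac{n}{5}\right) = \frac{61}{5} + \frac{F}{5} + \frac{n}{5}$)
$\sqrt{N{\left(428,12 \left(-7\right) + 7 \right)} - 272884} = \sqrt{\left(\frac{61}{5} + \frac{12 \left(-7\right) + 7}{5} + \frac{1}{5} \cdot 428\right) - 272884} = \sqrt{\left(\frac{61}{5} + \frac{-84 + 7}{5} + \frac{428}{5}\right) - 272884} = \sqrt{\left(\frac{61}{5} + \frac{1}{5} \left(-77\right) + \frac{428}{5}\right) - 272884} = \sqrt{\left(\frac{61}{5} - \frac{77}{5} + \frac{428}{5}\right) - 272884} = \sqrt{\frac{412}{5} - 272884} = \sqrt{- \frac{1364008}{5}} = \frac{2 i \sqrt{1705010}}{5}$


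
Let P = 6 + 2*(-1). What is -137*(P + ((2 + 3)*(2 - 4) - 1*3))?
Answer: 1233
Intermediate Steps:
P = 4 (P = 6 - 2 = 4)
-137*(P + ((2 + 3)*(2 - 4) - 1*3)) = -137*(4 + ((2 + 3)*(2 - 4) - 1*3)) = -137*(4 + (5*(-2) - 3)) = -137*(4 + (-10 - 3)) = -137*(4 - 13) = -137*(-9) = 1233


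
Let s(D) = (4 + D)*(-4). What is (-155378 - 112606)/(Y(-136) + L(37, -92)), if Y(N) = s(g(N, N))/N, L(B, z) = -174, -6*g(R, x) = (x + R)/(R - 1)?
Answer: 234050526/151873 ≈ 1541.1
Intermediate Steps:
g(R, x) = -(R + x)/(6*(-1 + R)) (g(R, x) = -(x + R)/(6*(R - 1)) = -(R + x)/(6*(-1 + R)))
s(D) = -16 - 4*D
Y(N) = (-16 + 4*N/(3*(-1 + N)))/N (Y(N) = (-16 - 2*(-N - N)/(3*(-1 + N)))/N = (-16 - 2*(-2*N)/(3*(-1 + N)))/N = (-16 - (-4)*N/(3*(-1 + N)))/N = (-16 + 4*N/(3*(-1 + N)))/N)
(-155378 - 112606)/(Y(-136) + L(37, -92)) = (-155378 - 112606)/((4/3)*(12 - 11*(-136))/(-136*(-1 - 136)) - 174) = -267984/((4/3)*(-1/136)*(12 + 1496)/(-137) - 174) = -267984/((4/3)*(-1/136)*(-1/137)*1508 - 174) = -267984/(754/6987 - 174) = -267984/(-1214984/6987) = -267984*(-6987/1214984) = 234050526/151873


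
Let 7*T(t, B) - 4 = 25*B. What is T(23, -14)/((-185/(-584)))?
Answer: -202064/1295 ≈ -156.03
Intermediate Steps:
T(t, B) = 4/7 + 25*B/7 (T(t, B) = 4/7 + (25*B)/7 = 4/7 + 25*B/7)
T(23, -14)/((-185/(-584))) = (4/7 + (25/7)*(-14))/((-185/(-584))) = (4/7 - 50)/((-185*(-1/584))) = -346/(7*185/584) = -346/7*584/185 = -202064/1295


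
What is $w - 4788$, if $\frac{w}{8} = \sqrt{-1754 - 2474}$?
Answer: $-4788 + 16 i \sqrt{1057} \approx -4788.0 + 520.18 i$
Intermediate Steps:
$w = 16 i \sqrt{1057}$ ($w = 8 \sqrt{-1754 - 2474} = 8 \sqrt{-4228} = 8 \cdot 2 i \sqrt{1057} = 16 i \sqrt{1057} \approx 520.18 i$)
$w - 4788 = 16 i \sqrt{1057} - 4788 = -4788 + 16 i \sqrt{1057}$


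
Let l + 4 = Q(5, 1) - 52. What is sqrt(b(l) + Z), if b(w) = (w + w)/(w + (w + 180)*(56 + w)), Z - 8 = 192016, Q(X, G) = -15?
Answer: sqrt(139718451179)/853 ≈ 438.21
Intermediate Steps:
Z = 192024 (Z = 8 + 192016 = 192024)
l = -71 (l = -4 + (-15 - 52) = -4 - 67 = -71)
b(w) = 2*w/(w + (56 + w)*(180 + w)) (b(w) = (2*w)/(w + (180 + w)*(56 + w)) = (2*w)/(w + (56 + w)*(180 + w)) = 2*w/(w + (56 + w)*(180 + w)))
sqrt(b(l) + Z) = sqrt(2*(-71)/(10080 + (-71)**2 + 237*(-71)) + 192024) = sqrt(2*(-71)/(10080 + 5041 - 16827) + 192024) = sqrt(2*(-71)/(-1706) + 192024) = sqrt(2*(-71)*(-1/1706) + 192024) = sqrt(71/853 + 192024) = sqrt(163796543/853) = sqrt(139718451179)/853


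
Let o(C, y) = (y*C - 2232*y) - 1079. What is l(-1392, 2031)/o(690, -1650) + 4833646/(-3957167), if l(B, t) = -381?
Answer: -12294537694393/10063950214907 ≈ -1.2216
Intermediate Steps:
o(C, y) = -1079 - 2232*y + C*y (o(C, y) = (C*y - 2232*y) - 1079 = (-2232*y + C*y) - 1079 = -1079 - 2232*y + C*y)
l(-1392, 2031)/o(690, -1650) + 4833646/(-3957167) = -381/(-1079 - 2232*(-1650) + 690*(-1650)) + 4833646/(-3957167) = -381/(-1079 + 3682800 - 1138500) + 4833646*(-1/3957167) = -381/2543221 - 4833646/3957167 = -12294537694393/10063950214907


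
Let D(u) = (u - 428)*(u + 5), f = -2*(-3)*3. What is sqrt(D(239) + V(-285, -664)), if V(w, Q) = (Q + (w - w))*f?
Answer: 6*I*sqrt(1613) ≈ 240.97*I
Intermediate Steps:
f = 18 (f = 6*3 = 18)
D(u) = (-428 + u)*(5 + u)
V(w, Q) = 18*Q (V(w, Q) = (Q + (w - w))*18 = (Q + 0)*18 = Q*18 = 18*Q)
sqrt(D(239) + V(-285, -664)) = sqrt((-2140 + 239**2 - 423*239) + 18*(-664)) = sqrt((-2140 + 57121 - 101097) - 11952) = sqrt(-46116 - 11952) = sqrt(-58068) = 6*I*sqrt(1613)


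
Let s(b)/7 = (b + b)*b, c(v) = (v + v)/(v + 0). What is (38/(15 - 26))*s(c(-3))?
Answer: -2128/11 ≈ -193.45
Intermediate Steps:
c(v) = 2 (c(v) = (2*v)/v = 2)
s(b) = 14*b² (s(b) = 7*((b + b)*b) = 7*((2*b)*b) = 7*(2*b²) = 14*b²)
(38/(15 - 26))*s(c(-3)) = (38/(15 - 26))*(14*2²) = (38/(-11))*(14*4) = (38*(-1/11))*56 = -38/11*56 = -2128/11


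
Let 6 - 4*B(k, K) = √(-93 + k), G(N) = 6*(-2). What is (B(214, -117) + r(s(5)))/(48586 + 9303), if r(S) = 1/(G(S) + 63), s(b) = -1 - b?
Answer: -251/11809356 ≈ -2.1254e-5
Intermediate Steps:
G(N) = -12
B(k, K) = 3/2 - √(-93 + k)/4
r(S) = 1/51 (r(S) = 1/(-12 + 63) = 1/51)
(B(214, -117) + r(s(5)))/(48586 + 9303) = ((3/2 - √(-93 + 214)/4) + 1/51)/(48586 + 9303) = ((3/2 - √121/4) + 1/51)/57889 = ((3/2 - ¼*11) + 1/51)*(1/57889) = ((3/2 - 11/4) + 1/51)*(1/57889) = (-5/4 + 1/51)*(1/57889) = -251/204*1/57889 = -251/11809356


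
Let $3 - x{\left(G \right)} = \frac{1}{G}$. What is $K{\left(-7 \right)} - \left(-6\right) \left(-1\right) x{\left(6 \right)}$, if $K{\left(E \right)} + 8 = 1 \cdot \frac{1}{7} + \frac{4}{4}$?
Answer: $- \frac{167}{7} \approx -23.857$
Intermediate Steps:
$x{\left(G \right)} = 3 - \frac{1}{G}$
$K{\left(E \right)} = - \frac{48}{7}$ ($K{\left(E \right)} = -8 + \left(1 \cdot \frac{1}{7} + \frac{4}{4}\right) = -8 + \left(1 \cdot \frac{1}{7} + 4 \cdot \frac{1}{4}\right) = -8 + \left(\frac{1}{7} + 1\right) = -8 + \frac{8}{7} = - \frac{48}{7}$)
$K{\left(-7 \right)} - \left(-6\right) \left(-1\right) x{\left(6 \right)} = - \frac{48}{7} - \left(-6\right) \left(-1\right) \left(3 - \frac{1}{6}\right) = - \frac{48}{7} - 6 \left(3 - \frac{1}{6}\right) = - \frac{48}{7} - 6 \cdot \frac{17}{6} = - \frac{48}{7} - 17 = - \frac{167}{7}$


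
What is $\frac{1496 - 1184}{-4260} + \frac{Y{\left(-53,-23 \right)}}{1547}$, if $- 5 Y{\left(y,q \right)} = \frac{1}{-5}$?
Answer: $- \frac{201039}{2745925} \approx -0.073214$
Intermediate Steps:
$Y{\left(y,q \right)} = \frac{1}{25}$ ($Y{\left(y,q \right)} = - \frac{1}{5 \left(-5\right)} = \left(- \frac{1}{5}\right) \left(- \frac{1}{5}\right) = \frac{1}{25}$)
$\frac{1496 - 1184}{-4260} + \frac{Y{\left(-53,-23 \right)}}{1547} = \frac{1496 - 1184}{-4260} + \frac{1}{25 \cdot 1547} = 312 \left(- \frac{1}{4260}\right) + \frac{1}{25} \cdot \frac{1}{1547} = - \frac{26}{355} + \frac{1}{38675} = - \frac{201039}{2745925}$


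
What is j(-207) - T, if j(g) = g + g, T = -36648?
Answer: 36234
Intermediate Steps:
j(g) = 2*g
j(-207) - T = 2*(-207) - 1*(-36648) = -414 + 36648 = 36234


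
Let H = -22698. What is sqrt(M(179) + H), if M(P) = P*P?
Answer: sqrt(9343) ≈ 96.659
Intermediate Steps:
M(P) = P**2
sqrt(M(179) + H) = sqrt(179**2 - 22698) = sqrt(32041 - 22698) = sqrt(9343)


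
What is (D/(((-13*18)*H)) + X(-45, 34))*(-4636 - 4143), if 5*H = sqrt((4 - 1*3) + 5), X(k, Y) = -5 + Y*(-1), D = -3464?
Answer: 342381 - 38013070*sqrt(6)/351 ≈ 77103.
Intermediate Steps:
X(k, Y) = -5 - Y
H = sqrt(6)/5 (H = sqrt((4 - 1*3) + 5)/5 = sqrt((4 - 3) + 5)/5 = sqrt(1 + 5)/5 = sqrt(6)/5 ≈ 0.48990)
(D/(((-13*18)*H)) + X(-45, 34))*(-4636 - 4143) = (-3464*(-5*sqrt(6)/1404) + (-5 - 1*34))*(-4636 - 4143) = (-3464*(-5*sqrt(6)/1404) + (-5 - 34))*(-8779) = (-3464*(-5*sqrt(6)/1404) - 39)*(-8779) = (-(-4330)*sqrt(6)/351 - 39)*(-8779) = (4330*sqrt(6)/351 - 39)*(-8779) = (-39 + 4330*sqrt(6)/351)*(-8779) = 342381 - 38013070*sqrt(6)/351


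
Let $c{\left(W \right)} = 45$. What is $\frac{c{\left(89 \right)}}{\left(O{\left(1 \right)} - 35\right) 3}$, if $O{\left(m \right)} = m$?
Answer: $- \frac{15}{34} \approx -0.44118$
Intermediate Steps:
$\frac{c{\left(89 \right)}}{\left(O{\left(1 \right)} - 35\right) 3} = \frac{45}{\left(1 - 35\right) 3} = \frac{45}{\left(-34\right) 3} = \frac{45}{-102} = 45 \left(- \frac{1}{102}\right) = - \frac{15}{34}$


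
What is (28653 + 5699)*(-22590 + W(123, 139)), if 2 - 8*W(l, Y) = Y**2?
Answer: -858967466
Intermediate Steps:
W(l, Y) = 1/4 - Y**2/8
(28653 + 5699)*(-22590 + W(123, 139)) = (28653 + 5699)*(-22590 + (1/4 - 1/8*139**2)) = 34352*(-22590 + (1/4 - 1/8*19321)) = 34352*(-22590 + (1/4 - 19321/8)) = 34352*(-22590 - 19319/8) = 34352*(-200039/8) = -858967466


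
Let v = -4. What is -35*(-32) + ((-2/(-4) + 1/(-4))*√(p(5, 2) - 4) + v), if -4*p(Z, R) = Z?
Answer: 1116 + I*√21/8 ≈ 1116.0 + 0.57282*I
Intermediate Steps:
p(Z, R) = -Z/4
-35*(-32) + ((-2/(-4) + 1/(-4))*√(p(5, 2) - 4) + v) = -35*(-32) + ((-2/(-4) + 1/(-4))*√(-¼*5 - 4) - 4) = 1120 + ((-2*(-¼) + 1*(-¼))*√(-5/4 - 4) - 4) = 1120 + ((½ - ¼)*√(-21/4) - 4) = 1120 + ((I*√21/2)/4 - 4) = 1120 + (I*√21/8 - 4) = 1120 + (-4 + I*√21/8) = 1116 + I*√21/8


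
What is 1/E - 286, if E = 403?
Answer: -115257/403 ≈ -286.00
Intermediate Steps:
1/E - 286 = 1/403 - 286 = -115257/403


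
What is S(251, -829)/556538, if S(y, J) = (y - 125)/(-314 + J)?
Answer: -7/35340163 ≈ -1.9807e-7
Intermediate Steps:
S(y, J) = (-125 + y)/(-314 + J)
S(251, -829)/556538 = ((-125 + 251)/(-314 - 829))/556538 = (126/(-1143))*(1/556538) = -1/1143*126*(1/556538) = -14/127*1/556538 = -7/35340163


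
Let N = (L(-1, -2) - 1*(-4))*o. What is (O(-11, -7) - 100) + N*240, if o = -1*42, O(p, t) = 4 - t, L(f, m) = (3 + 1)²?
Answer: -201689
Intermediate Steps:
L(f, m) = 16 (L(f, m) = 4² = 16)
o = -42
N = -840 (N = (16 - 1*(-4))*(-42) = (16 + 4)*(-42) = 20*(-42) = -840)
(O(-11, -7) - 100) + N*240 = ((4 - 1*(-7)) - 100) - 840*240 = ((4 + 7) - 100) - 201600 = (11 - 100) - 201600 = -89 - 201600 = -201689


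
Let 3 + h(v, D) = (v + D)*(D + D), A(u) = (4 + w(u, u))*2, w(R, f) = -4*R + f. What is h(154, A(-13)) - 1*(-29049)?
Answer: 70326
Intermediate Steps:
w(R, f) = f - 4*R
A(u) = 8 - 6*u (A(u) = (4 + (u - 4*u))*2 = (4 - 3*u)*2 = 8 - 6*u)
h(v, D) = -3 + 2*D*(D + v) (h(v, D) = -3 + (v + D)*(D + D) = -3 + (D + v)*(2*D) = -3 + 2*D*(D + v))
h(154, A(-13)) - 1*(-29049) = (-3 + 2*(8 - 6*(-13))² + 2*(8 - 6*(-13))*154) - 1*(-29049) = (-3 + 2*(8 + 78)² + 2*(8 + 78)*154) + 29049 = (-3 + 2*86² + 2*86*154) + 29049 = (-3 + 2*7396 + 26488) + 29049 = (-3 + 14792 + 26488) + 29049 = 41277 + 29049 = 70326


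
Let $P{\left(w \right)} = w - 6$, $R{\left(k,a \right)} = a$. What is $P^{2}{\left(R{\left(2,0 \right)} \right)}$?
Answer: $36$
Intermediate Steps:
$P{\left(w \right)} = -6 + w$ ($P{\left(w \right)} = w - 6 = -6 + w$)
$P^{2}{\left(R{\left(2,0 \right)} \right)} = \left(-6 + 0\right)^{2} = \left(-6\right)^{2} = 36$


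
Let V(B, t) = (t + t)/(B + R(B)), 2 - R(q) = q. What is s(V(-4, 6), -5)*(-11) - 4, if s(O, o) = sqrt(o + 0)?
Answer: -4 - 11*I*sqrt(5) ≈ -4.0 - 24.597*I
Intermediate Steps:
R(q) = 2 - q
V(B, t) = t (V(B, t) = (t + t)/(B + (2 - B)) = (2*t)/2 = (2*t)*(1/2) = t)
s(O, o) = sqrt(o)
s(V(-4, 6), -5)*(-11) - 4 = sqrt(-5)*(-11) - 4 = (I*sqrt(5))*(-11) - 4 = -11*I*sqrt(5) - 4 = -4 - 11*I*sqrt(5)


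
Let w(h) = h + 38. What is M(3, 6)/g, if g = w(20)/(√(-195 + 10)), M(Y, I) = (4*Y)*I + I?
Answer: 39*I*√185/29 ≈ 18.292*I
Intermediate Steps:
w(h) = 38 + h
M(Y, I) = I + 4*I*Y (M(Y, I) = 4*I*Y + I = I + 4*I*Y)
g = -58*I*√185/185 (g = (38 + 20)/(√(-195 + 10)) = 58/(√(-185)) = 58/((I*√185)) = 58*(-I*√185/185) = -58*I*√185/185 ≈ -4.2642*I)
M(3, 6)/g = (6*(1 + 4*3))/((-58*I*√185/185)) = (6*(1 + 12))*(I*√185/58) = (6*13)*(I*√185/58) = 78*(I*√185/58) = 39*I*√185/29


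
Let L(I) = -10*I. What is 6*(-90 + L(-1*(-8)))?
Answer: -1020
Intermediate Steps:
6*(-90 + L(-1*(-8))) = 6*(-90 - (-10)*(-8)) = 6*(-90 - 10*8) = 6*(-90 - 80) = 6*(-170) = -1020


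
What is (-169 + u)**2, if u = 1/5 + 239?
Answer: 123201/25 ≈ 4928.0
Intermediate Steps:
u = 1196/5 (u = 1/5 + 239 = 1196/5 ≈ 239.20)
(-169 + u)**2 = (-169 + 1196/5)**2 = (351/5)**2 = 123201/25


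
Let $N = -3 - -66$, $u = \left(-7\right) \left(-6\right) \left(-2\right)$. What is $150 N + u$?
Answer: $9366$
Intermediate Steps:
$u = -84$ ($u = 42 \left(-2\right) = -84$)
$N = 63$ ($N = -3 + 66 = 63$)
$150 N + u = 150 \cdot 63 - 84 = 9450 - 84 = 9366$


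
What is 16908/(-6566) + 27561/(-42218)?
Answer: -447393735/138601694 ≈ -3.2279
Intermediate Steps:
16908/(-6566) + 27561/(-42218) = 16908*(-1/6566) + 27561*(-1/42218) = -8454/3283 - 27561/42218 = -447393735/138601694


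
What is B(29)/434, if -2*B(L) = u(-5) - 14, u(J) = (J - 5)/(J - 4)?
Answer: 29/1953 ≈ 0.014849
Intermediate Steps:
u(J) = (-5 + J)/(-4 + J)
B(L) = 58/9 (B(L) = -((-5 - 5)/(-4 - 5) - 14)/2 = -(-10/(-9) - 14)/2 = -(-⅑*(-10) - 14)/2 = -(10/9 - 14)/2 = -½*(-116/9) = 58/9)
B(29)/434 = (58/9)/434 = (58/9)*(1/434) = 29/1953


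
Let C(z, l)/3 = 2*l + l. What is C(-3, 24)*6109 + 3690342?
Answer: 5009886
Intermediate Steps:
C(z, l) = 9*l (C(z, l) = 3*(2*l + l) = 3*(3*l) = 9*l)
C(-3, 24)*6109 + 3690342 = (9*24)*6109 + 3690342 = 216*6109 + 3690342 = 1319544 + 3690342 = 5009886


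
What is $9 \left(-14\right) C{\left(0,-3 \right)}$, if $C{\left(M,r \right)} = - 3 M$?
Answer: $0$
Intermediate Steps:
$9 \left(-14\right) C{\left(0,-3 \right)} = 9 \left(-14\right) \left(\left(-3\right) 0\right) = \left(-126\right) 0 = 0$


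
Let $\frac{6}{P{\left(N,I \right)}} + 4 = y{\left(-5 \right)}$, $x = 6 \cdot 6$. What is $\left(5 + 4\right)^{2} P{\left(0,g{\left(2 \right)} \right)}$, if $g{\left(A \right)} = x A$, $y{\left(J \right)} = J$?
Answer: $-54$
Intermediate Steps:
$x = 36$
$g{\left(A \right)} = 36 A$
$P{\left(N,I \right)} = - \frac{2}{3}$ ($P{\left(N,I \right)} = \frac{6}{-4 - 5} = \frac{6}{-9} = 6 \left(- \frac{1}{9}\right) = - \frac{2}{3}$)
$\left(5 + 4\right)^{2} P{\left(0,g{\left(2 \right)} \right)} = \left(5 + 4\right)^{2} \left(- \frac{2}{3}\right) = 9^{2} \left(- \frac{2}{3}\right) = 81 \left(- \frac{2}{3}\right) = -54$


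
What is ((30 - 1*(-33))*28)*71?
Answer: 125244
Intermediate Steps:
((30 - 1*(-33))*28)*71 = ((30 + 33)*28)*71 = (63*28)*71 = 1764*71 = 125244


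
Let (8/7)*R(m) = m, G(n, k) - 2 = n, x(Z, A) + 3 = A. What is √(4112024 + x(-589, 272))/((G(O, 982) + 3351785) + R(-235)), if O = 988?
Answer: 8*√4112293/26820555 ≈ 0.00060487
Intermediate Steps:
x(Z, A) = -3 + A
G(n, k) = 2 + n
R(m) = 7*m/8
√(4112024 + x(-589, 272))/((G(O, 982) + 3351785) + R(-235)) = √(4112024 + (-3 + 272))/(((2 + 988) + 3351785) + (7/8)*(-235)) = √(4112024 + 269)/((990 + 3351785) - 1645/8) = √4112293/(3352775 - 1645/8) = √4112293/(26820555/8) = √4112293*(8/26820555) = 8*√4112293/26820555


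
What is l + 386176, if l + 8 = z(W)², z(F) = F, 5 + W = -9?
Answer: 386364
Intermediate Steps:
W = -14 (W = -5 - 9 = -14)
l = 188 (l = -8 + (-14)² = -8 + 196 = 188)
l + 386176 = 188 + 386176 = 386364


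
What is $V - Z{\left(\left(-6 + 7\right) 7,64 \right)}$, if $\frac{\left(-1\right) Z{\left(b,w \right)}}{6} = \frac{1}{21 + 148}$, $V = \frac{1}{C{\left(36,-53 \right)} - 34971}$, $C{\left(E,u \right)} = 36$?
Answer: $\frac{209441}{5904015} \approx 0.035474$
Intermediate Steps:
$V = - \frac{1}{34935}$ ($V = \frac{1}{36 - 34971} = \frac{1}{-34935} = - \frac{1}{34935} \approx -2.8625 \cdot 10^{-5}$)
$Z{\left(b,w \right)} = - \frac{6}{169}$ ($Z{\left(b,w \right)} = - \frac{6}{21 + 148} = - \frac{6}{169}$)
$V - Z{\left(\left(-6 + 7\right) 7,64 \right)} = - \frac{1}{34935} - - \frac{6}{169} = - \frac{1}{34935} + \frac{6}{169} = \frac{209441}{5904015}$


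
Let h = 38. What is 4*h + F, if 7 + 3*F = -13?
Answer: 436/3 ≈ 145.33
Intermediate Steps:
F = -20/3 (F = -7/3 + (⅓)*(-13) = -7/3 - 13/3 = -20/3 ≈ -6.6667)
4*h + F = 4*38 - 20/3 = 152 - 20/3 = 436/3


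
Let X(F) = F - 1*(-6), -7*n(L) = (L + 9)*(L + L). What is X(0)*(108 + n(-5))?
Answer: 4776/7 ≈ 682.29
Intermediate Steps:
n(L) = -2*L*(9 + L)/7 (n(L) = -(L + 9)*(L + L)/7 = -(9 + L)*2*L/7 = -2*L*(9 + L)/7)
X(F) = 6 + F (X(F) = F + 6 = 6 + F)
X(0)*(108 + n(-5)) = (6 + 0)*(108 - 2/7*(-5)*(9 - 5)) = 6*(108 - 2/7*(-5)*4) = 6*(108 + 40/7) = 6*(796/7) = 4776/7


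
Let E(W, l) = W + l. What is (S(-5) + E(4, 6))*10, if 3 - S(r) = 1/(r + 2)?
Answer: 400/3 ≈ 133.33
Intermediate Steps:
S(r) = 3 - 1/(2 + r) (S(r) = 3 - 1/(r + 2) = 3 - 1/(2 + r))
(S(-5) + E(4, 6))*10 = ((5 + 3*(-5))/(2 - 5) + (4 + 6))*10 = ((5 - 15)/(-3) + 10)*10 = (-1/3*(-10) + 10)*10 = (10/3 + 10)*10 = (40/3)*10 = 400/3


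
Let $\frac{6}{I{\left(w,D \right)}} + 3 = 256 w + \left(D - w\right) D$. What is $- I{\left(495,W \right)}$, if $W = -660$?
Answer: $- \frac{2}{296339} \approx -6.749 \cdot 10^{-6}$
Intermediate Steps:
$I{\left(w,D \right)} = \frac{6}{-3 + 256 w + D \left(D - w\right)}$ ($I{\left(w,D \right)} = \frac{6}{-3 + \left(256 w + \left(D - w\right) D\right)} = \frac{6}{-3 + \left(256 w + D \left(D - w\right)\right)} = \frac{6}{-3 + 256 w + D \left(D - w\right)}$)
$- I{\left(495,W \right)} = - \frac{6}{-3 + \left(-660\right)^{2} + 256 \cdot 495 - \left(-660\right) 495} = - \frac{6}{-3 + 435600 + 126720 + 326700} = - \frac{6}{889017} = \left(-1\right) \frac{2}{296339} = - \frac{2}{296339}$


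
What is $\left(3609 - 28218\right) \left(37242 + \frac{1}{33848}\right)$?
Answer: $- \frac{31021298643153}{33848} \approx -9.1649 \cdot 10^{8}$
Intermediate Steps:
$\left(3609 - 28218\right) \left(37242 + \frac{1}{33848}\right) = - 24609 \left(37242 + \frac{1}{33848}\right) = \left(-24609\right) \frac{1260567217}{33848} = - \frac{31021298643153}{33848}$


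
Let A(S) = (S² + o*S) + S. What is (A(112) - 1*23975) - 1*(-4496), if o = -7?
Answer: -7607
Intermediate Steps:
A(S) = S² - 6*S (A(S) = (S² - 7*S) + S = S² - 6*S)
(A(112) - 1*23975) - 1*(-4496) = (112*(-6 + 112) - 1*23975) - 1*(-4496) = (112*106 - 23975) + 4496 = (11872 - 23975) + 4496 = -12103 + 4496 = -7607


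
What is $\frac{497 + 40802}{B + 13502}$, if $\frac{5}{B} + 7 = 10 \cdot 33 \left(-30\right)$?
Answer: $\frac{409149193}{133764309} \approx 3.0587$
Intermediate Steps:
$B = - \frac{5}{9907}$ ($B = \frac{5}{-7 + 10 \cdot 33 \left(-30\right)} = \frac{5}{-7 + 330 \left(-30\right)} = \frac{5}{-7 - 9900} = \frac{5}{-9907} = 5 \left(- \frac{1}{9907}\right) = - \frac{5}{9907} \approx -0.00050469$)
$\frac{497 + 40802}{B + 13502} = \frac{497 + 40802}{- \frac{5}{9907} + 13502} = \frac{41299}{\frac{133764309}{9907}} = 41299 \cdot \frac{9907}{133764309} = \frac{409149193}{133764309}$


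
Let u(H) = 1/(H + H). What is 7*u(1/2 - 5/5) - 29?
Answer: -36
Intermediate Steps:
u(H) = 1/(2*H)
7*u(1/2 - 5/5) - 29 = 7*(1/(2*(1/2 - 5/5))) - 29 = 7*(1/(2*(1*(½) - 5*⅕))) - 29 = 7*(1/(2*(½ - 1))) - 29 = 7*(1/(2*(-½))) - 29 = 7*((½)*(-2)) - 29 = 7*(-1) - 29 = -7 - 29 = -36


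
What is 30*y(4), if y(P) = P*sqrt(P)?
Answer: 240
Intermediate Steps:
y(P) = P**(3/2)
30*y(4) = 30*4**(3/2) = 30*8 = 240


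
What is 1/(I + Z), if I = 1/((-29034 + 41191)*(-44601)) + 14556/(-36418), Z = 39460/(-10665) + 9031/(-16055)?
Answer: -112703400385816189365/525440098619351035168 ≈ -0.21449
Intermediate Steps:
Z = -145969183/34245315 (Z = 39460*(-1/10665) + 9031*(-1/16055) = -7892/2133 - 9031/16055 = -145969183/34245315 ≈ -4.2625)
I = -3946236108455/9873181226613 (I = -1/44601/12157 + 14556*(-1/36418) = (1/12157)*(-1/44601) - 7278/18209 = -1/542214357 - 7278/18209 = -3946236108455/9873181226613 ≈ -0.39969)
1/(I + Z) = 1/(-3946236108455/9873181226613 - 145969183/34245315) = 1/(-525440098619351035168/112703400385816189365) = -112703400385816189365/525440098619351035168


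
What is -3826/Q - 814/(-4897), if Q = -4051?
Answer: 22033436/19837747 ≈ 1.1107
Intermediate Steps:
-3826/Q - 814/(-4897) = -3826/(-4051) - 814/(-4897) = -3826*(-1/4051) - 814*(-1/4897) = 3826/4051 + 814/4897 = 22033436/19837747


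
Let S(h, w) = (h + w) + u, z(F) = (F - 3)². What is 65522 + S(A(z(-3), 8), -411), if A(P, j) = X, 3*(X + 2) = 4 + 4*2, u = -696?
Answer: 64417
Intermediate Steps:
z(F) = (-3 + F)²
X = 2 (X = -2 + (4 + 4*2)/3 = -2 + (4 + 8)/3 = -2 + (⅓)*12 = -2 + 4 = 2)
A(P, j) = 2
S(h, w) = -696 + h + w (S(h, w) = (h + w) - 696 = -696 + h + w)
65522 + S(A(z(-3), 8), -411) = 65522 + (-696 + 2 - 411) = 65522 - 1105 = 64417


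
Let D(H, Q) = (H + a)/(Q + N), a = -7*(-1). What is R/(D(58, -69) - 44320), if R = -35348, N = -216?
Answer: 2014836/2526253 ≈ 0.79756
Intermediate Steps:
a = 7
D(H, Q) = (7 + H)/(-216 + Q) (D(H, Q) = (H + 7)/(Q - 216) = (7 + H)/(-216 + Q))
R/(D(58, -69) - 44320) = -35348/((7 + 58)/(-216 - 69) - 44320) = -35348/(65/(-285) - 44320) = -35348/(-1/285*65 - 44320) = -35348/(-13/57 - 44320) = -35348/(-2526253/57) = -35348*(-57/2526253) = 2014836/2526253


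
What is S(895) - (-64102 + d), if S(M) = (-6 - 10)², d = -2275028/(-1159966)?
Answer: 37325408400/579983 ≈ 64356.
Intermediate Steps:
d = 1137514/579983 (d = -2275028*(-1/1159966) = 1137514/579983 ≈ 1.9613)
S(M) = 256 (S(M) = (-16)² = 256)
S(895) - (-64102 + d) = 256 - (-64102 + 1137514/579983) = 256 - 1*(-37176932752/579983) = 256 + 37176932752/579983 = 37325408400/579983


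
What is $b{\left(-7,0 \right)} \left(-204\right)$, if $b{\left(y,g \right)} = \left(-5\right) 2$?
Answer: $2040$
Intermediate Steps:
$b{\left(y,g \right)} = -10$
$b{\left(-7,0 \right)} \left(-204\right) = \left(-10\right) \left(-204\right) = 2040$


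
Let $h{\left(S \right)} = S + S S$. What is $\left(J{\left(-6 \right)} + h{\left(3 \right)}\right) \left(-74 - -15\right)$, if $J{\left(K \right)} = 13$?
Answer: $-1475$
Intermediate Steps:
$h{\left(S \right)} = S + S^{2}$
$\left(J{\left(-6 \right)} + h{\left(3 \right)}\right) \left(-74 - -15\right) = \left(13 + 3 \left(1 + 3\right)\right) \left(-74 - -15\right) = \left(13 + 3 \cdot 4\right) \left(-74 + 15\right) = \left(13 + 12\right) \left(-59\right) = 25 \left(-59\right) = -1475$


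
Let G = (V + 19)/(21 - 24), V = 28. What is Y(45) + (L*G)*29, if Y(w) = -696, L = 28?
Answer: -40252/3 ≈ -13417.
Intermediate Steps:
G = -47/3 (G = (28 + 19)/(21 - 24) = 47/(-3) = 47*(-⅓) = -47/3 ≈ -15.667)
Y(45) + (L*G)*29 = -696 + (28*(-47/3))*29 = -696 - 1316/3*29 = -696 - 38164/3 = -40252/3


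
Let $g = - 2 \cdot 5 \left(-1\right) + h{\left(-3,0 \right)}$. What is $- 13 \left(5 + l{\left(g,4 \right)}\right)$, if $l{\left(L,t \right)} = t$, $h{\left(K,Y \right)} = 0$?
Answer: $-117$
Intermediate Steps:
$g = 10$ ($g = - 2 \cdot 5 \left(-1\right) + 0 = \left(-2\right) \left(-5\right) + 0 = 10 + 0 = 10$)
$- 13 \left(5 + l{\left(g,4 \right)}\right) = - 13 \left(5 + 4\right) = \left(-13\right) 9 = -117$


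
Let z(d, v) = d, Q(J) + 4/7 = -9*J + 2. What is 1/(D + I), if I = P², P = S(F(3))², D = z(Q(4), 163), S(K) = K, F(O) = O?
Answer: 7/325 ≈ 0.021538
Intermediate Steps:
Q(J) = 10/7 - 9*J (Q(J) = -4/7 + (-9*J + 2) = -4/7 + (2 - 9*J) = 10/7 - 9*J)
D = -242/7 (D = 10/7 - 9*4 = 10/7 - 36 = -242/7 ≈ -34.571)
P = 9 (P = 3² = 9)
I = 81 (I = 9² = 81)
1/(D + I) = 1/(-242/7 + 81) = 1/(325/7) = 7/325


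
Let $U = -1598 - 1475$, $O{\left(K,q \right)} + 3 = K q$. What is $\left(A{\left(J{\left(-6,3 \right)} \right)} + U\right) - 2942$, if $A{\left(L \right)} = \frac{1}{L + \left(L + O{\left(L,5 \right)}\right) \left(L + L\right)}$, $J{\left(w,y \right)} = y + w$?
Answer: $- \frac{739844}{123} \approx -6015.0$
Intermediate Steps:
$O{\left(K,q \right)} = -3 + K q$
$J{\left(w,y \right)} = w + y$
$U = -3073$
$A{\left(L \right)} = \frac{1}{L + 2 L \left(-3 + 6 L\right)}$ ($A{\left(L \right)} = \frac{1}{L + \left(L + \left(-3 + L 5\right)\right) \left(L + L\right)} = \frac{1}{L + \left(L + \left(-3 + 5 L\right)\right) 2 L} = \frac{1}{L + \left(-3 + 6 L\right) 2 L} = \frac{1}{L + 2 L \left(-3 + 6 L\right)}$)
$\left(A{\left(J{\left(-6,3 \right)} \right)} + U\right) - 2942 = \left(\frac{1}{\left(-6 + 3\right) \left(-5 + 12 \left(-6 + 3\right)\right)} - 3073\right) - 2942 = \left(\frac{1}{\left(-3\right) \left(-5 + 12 \left(-3\right)\right)} - 3073\right) - 2942 = \left(- \frac{1}{3 \left(-5 - 36\right)} - 3073\right) - 2942 = \left(- \frac{1}{3 \left(-41\right)} - 3073\right) - 2942 = \left(\left(- \frac{1}{3}\right) \left(- \frac{1}{41}\right) - 3073\right) - 2942 = \left(\frac{1}{123} - 3073\right) - 2942 = - \frac{377978}{123} - 2942 = - \frac{739844}{123}$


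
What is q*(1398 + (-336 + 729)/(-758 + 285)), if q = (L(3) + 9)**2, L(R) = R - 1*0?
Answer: 95163984/473 ≈ 2.0119e+5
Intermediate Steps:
L(R) = R (L(R) = R + 0 = R)
q = 144 (q = (3 + 9)**2 = 12**2 = 144)
q*(1398 + (-336 + 729)/(-758 + 285)) = 144*(1398 + (-336 + 729)/(-758 + 285)) = 144*(1398 + 393/(-473)) = 144*(1398 + 393*(-1/473)) = 144*(1398 - 393/473) = 144*(660861/473) = 95163984/473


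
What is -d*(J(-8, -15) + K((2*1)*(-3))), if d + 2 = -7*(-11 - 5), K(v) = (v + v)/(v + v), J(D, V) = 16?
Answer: -1870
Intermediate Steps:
K(v) = 1 (K(v) = (2*v)/((2*v)) = (2*v)*(1/(2*v)) = 1)
d = 110 (d = -2 - 7*(-11 - 5) = -2 - 7*(-16) = -2 + 112 = 110)
-d*(J(-8, -15) + K((2*1)*(-3))) = -110*(16 + 1) = -110*17 = -1*1870 = -1870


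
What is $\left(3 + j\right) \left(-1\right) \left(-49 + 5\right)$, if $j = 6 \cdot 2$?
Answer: $660$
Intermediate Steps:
$j = 12$
$\left(3 + j\right) \left(-1\right) \left(-49 + 5\right) = \left(3 + 12\right) \left(-1\right) \left(-49 + 5\right) = 15 \left(-1\right) \left(-44\right) = \left(-15\right) \left(-44\right) = 660$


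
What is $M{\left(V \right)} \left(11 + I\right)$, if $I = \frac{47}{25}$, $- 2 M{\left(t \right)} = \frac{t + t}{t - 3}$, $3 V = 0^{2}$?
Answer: $0$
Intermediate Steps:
$V = 0$ ($V = \frac{0^{2}}{3} = \frac{1}{3} \cdot 0 = 0$)
$M{\left(t \right)} = - \frac{t}{-3 + t}$ ($M{\left(t \right)} = - \frac{\left(t + t\right) \frac{1}{t - 3}}{2} = - \frac{2 t \frac{1}{-3 + t}}{2} = - \frac{t}{-3 + t}$)
$I = \frac{47}{25}$ ($I = 47 \cdot \frac{1}{25} = \frac{47}{25} \approx 1.88$)
$M{\left(V \right)} \left(11 + I\right) = \left(-1\right) 0 \frac{1}{-3 + 0} \left(11 + \frac{47}{25}\right) = \left(-1\right) 0 \frac{1}{-3} \cdot \frac{322}{25} = \left(-1\right) 0 \left(- \frac{1}{3}\right) \frac{322}{25} = 0 \cdot \frac{322}{25} = 0$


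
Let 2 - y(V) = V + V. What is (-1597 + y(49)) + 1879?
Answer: 186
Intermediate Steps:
y(V) = 2 - 2*V (y(V) = 2 - (V + V) = 2 - 2*V)
(-1597 + y(49)) + 1879 = (-1597 + (2 - 2*49)) + 1879 = (-1597 + (2 - 98)) + 1879 = (-1597 - 96) + 1879 = -1693 + 1879 = 186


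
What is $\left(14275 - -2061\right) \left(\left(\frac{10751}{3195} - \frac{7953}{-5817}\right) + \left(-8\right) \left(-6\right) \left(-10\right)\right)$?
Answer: $- \frac{48098644569376}{6195105} \approx -7.764 \cdot 10^{6}$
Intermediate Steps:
$\left(14275 - -2061\right) \left(\left(\frac{10751}{3195} - \frac{7953}{-5817}\right) + \left(-8\right) \left(-6\right) \left(-10\right)\right) = \left(14275 + 2061\right) \left(\left(10751 \cdot \frac{1}{3195} - - \frac{2651}{1939}\right) + 48 \left(-10\right)\right) = 16336 \left(\left(\frac{10751}{3195} + \frac{2651}{1939}\right) - 480\right) = 16336 \left(\frac{29316134}{6195105} - 480\right) = 16336 \left(- \frac{2944334266}{6195105}\right) = - \frac{48098644569376}{6195105}$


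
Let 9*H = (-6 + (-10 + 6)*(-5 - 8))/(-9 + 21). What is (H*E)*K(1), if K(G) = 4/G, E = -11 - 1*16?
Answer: -46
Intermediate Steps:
E = -27 (E = -11 - 16 = -27)
H = 23/54 (H = ((-6 + (-10 + 6)*(-5 - 8))/(-9 + 21))/9 = ((-6 - 4*(-13))/12)/9 = ((-6 + 52)*(1/12))/9 = (46*(1/12))/9 = (⅑)*(23/6) = 23/54 ≈ 0.42593)
(H*E)*K(1) = ((23/54)*(-27))*(4/1) = -46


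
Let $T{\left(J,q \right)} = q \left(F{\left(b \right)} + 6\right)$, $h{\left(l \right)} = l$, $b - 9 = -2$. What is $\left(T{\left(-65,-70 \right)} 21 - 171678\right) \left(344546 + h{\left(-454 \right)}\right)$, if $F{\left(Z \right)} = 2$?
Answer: $-63119548296$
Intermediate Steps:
$b = 7$ ($b = 9 - 2 = 7$)
$T{\left(J,q \right)} = 8 q$ ($T{\left(J,q \right)} = q \left(2 + 6\right) = q 8 = 8 q$)
$\left(T{\left(-65,-70 \right)} 21 - 171678\right) \left(344546 + h{\left(-454 \right)}\right) = \left(8 \left(-70\right) 21 - 171678\right) \left(344546 - 454\right) = \left(\left(-560\right) 21 - 171678\right) 344092 = \left(-11760 - 171678\right) 344092 = \left(-183438\right) 344092 = -63119548296$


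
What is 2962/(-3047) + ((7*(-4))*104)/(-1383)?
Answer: 4776418/4214001 ≈ 1.1335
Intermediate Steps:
2962/(-3047) + ((7*(-4))*104)/(-1383) = 2962*(-1/3047) - 28*104*(-1/1383) = -2962/3047 - 2912*(-1/1383) = -2962/3047 + 2912/1383 = 4776418/4214001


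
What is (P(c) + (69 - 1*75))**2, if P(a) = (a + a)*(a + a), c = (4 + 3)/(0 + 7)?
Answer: 4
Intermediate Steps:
c = 1 (c = 7/7 = 7*(1/7) = 1)
P(a) = 4*a**2 (P(a) = (2*a)*(2*a) = 4*a**2)
(P(c) + (69 - 1*75))**2 = (4*1**2 + (69 - 1*75))**2 = (4*1 + (69 - 75))**2 = (4 - 6)**2 = (-2)**2 = 4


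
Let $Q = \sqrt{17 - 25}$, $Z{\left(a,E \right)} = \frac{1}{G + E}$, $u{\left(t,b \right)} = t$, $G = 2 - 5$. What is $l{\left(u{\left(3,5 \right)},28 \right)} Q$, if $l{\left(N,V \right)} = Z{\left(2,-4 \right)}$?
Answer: $- \frac{2 i \sqrt{2}}{7} \approx - 0.40406 i$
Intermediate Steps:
$G = -3$ ($G = 2 - 5 = -3$)
$Z{\left(a,E \right)} = \frac{1}{-3 + E}$
$l{\left(N,V \right)} = - \frac{1}{7}$ ($l{\left(N,V \right)} = \frac{1}{-3 - 4} = \frac{1}{-7} = - \frac{1}{7}$)
$Q = 2 i \sqrt{2}$ ($Q = \sqrt{-8} = 2 i \sqrt{2} \approx 2.8284 i$)
$l{\left(u{\left(3,5 \right)},28 \right)} Q = - \frac{2 i \sqrt{2}}{7}$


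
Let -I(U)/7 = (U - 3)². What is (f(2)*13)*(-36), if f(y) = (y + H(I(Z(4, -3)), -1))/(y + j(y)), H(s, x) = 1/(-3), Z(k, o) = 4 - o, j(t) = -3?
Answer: 780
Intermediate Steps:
I(U) = -7*(-3 + U)² (I(U) = -7*(U - 3)² = -7*(-3 + U)²)
H(s, x) = -⅓
f(y) = (-⅓ + y)/(-3 + y) (f(y) = (y - ⅓)/(y - 3) = (-⅓ + y)/(-3 + y))
(f(2)*13)*(-36) = (((-⅓ + 2)/(-3 + 2))*13)*(-36) = (((5/3)/(-1))*13)*(-36) = (-1*5/3*13)*(-36) = -5/3*13*(-36) = -65/3*(-36) = 780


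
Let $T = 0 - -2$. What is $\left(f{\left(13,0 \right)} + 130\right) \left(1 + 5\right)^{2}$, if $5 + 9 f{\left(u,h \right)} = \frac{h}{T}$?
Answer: $4660$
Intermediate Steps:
$T = 2$ ($T = 0 + 2 = 2$)
$f{\left(u,h \right)} = - \frac{5}{9} + \frac{h}{18}$ ($f{\left(u,h \right)} = - \frac{5}{9} + \frac{h \frac{1}{2}}{9} = - \frac{5}{9} + \frac{\frac{1}{2} h}{9} = - \frac{5}{9} + \frac{h}{18}$)
$\left(f{\left(13,0 \right)} + 130\right) \left(1 + 5\right)^{2} = \left(\left(- \frac{5}{9} + \frac{1}{18} \cdot 0\right) + 130\right) \left(1 + 5\right)^{2} = \left(\left(- \frac{5}{9} + 0\right) + 130\right) 6^{2} = \left(- \frac{5}{9} + 130\right) 36 = \frac{1165}{9} \cdot 36 = 4660$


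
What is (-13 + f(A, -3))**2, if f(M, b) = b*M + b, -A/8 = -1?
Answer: 1600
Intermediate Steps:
A = 8 (A = -8*(-1) = 8)
f(M, b) = b + M*b (f(M, b) = M*b + b = b + M*b)
(-13 + f(A, -3))**2 = (-13 - 3*(1 + 8))**2 = (-13 - 3*9)**2 = (-13 - 27)**2 = (-40)**2 = 1600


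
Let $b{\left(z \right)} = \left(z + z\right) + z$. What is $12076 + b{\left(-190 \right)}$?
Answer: $11506$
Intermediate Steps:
$b{\left(z \right)} = 3 z$ ($b{\left(z \right)} = 2 z + z = 3 z$)
$12076 + b{\left(-190 \right)} = 12076 + 3 \left(-190\right) = 12076 - 570 = 11506$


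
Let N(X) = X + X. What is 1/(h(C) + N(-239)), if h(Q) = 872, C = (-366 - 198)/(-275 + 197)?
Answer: 1/394 ≈ 0.0025381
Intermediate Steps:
N(X) = 2*X
C = 94/13 (C = -564/(-78) = -564*(-1/78) = 94/13 ≈ 7.2308)
1/(h(C) + N(-239)) = 1/(872 + 2*(-239)) = 1/(872 - 478) = 1/394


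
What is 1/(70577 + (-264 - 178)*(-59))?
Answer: 1/96655 ≈ 1.0346e-5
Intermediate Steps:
1/(70577 + (-264 - 178)*(-59)) = 1/(70577 - 442*(-59)) = 1/(70577 + 26078) = 1/96655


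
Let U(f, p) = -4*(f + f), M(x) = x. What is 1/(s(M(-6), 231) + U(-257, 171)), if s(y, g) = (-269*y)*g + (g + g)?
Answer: 1/375352 ≈ 2.6642e-6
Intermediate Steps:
U(f, p) = -8*f
s(y, g) = 2*g - 269*g*y (s(y, g) = -269*g*y + 2*g = 2*g - 269*g*y)
1/(s(M(-6), 231) + U(-257, 171)) = 1/(231*(2 - 269*(-6)) - 8*(-257)) = 1/(231*(2 + 1614) + 2056) = 1/(231*1616 + 2056) = 1/(373296 + 2056) = 1/375352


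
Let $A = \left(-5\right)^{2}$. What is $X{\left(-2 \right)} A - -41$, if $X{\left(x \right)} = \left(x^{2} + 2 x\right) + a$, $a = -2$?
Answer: $-9$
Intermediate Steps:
$X{\left(x \right)} = -2 + x^{2} + 2 x$ ($X{\left(x \right)} = \left(x^{2} + 2 x\right) - 2 = -2 + x^{2} + 2 x$)
$A = 25$
$X{\left(-2 \right)} A - -41 = \left(-2 + \left(-2\right)^{2} + 2 \left(-2\right)\right) 25 - -41 = \left(-2 + 4 - 4\right) 25 + \left(-18 + 59\right) = \left(-2\right) 25 + 41 = -50 + 41 = -9$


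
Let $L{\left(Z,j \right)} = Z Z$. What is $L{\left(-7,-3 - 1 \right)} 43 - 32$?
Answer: $2075$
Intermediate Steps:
$L{\left(Z,j \right)} = Z^{2}$
$L{\left(-7,-3 - 1 \right)} 43 - 32 = \left(-7\right)^{2} \cdot 43 - 32 = 49 \cdot 43 - 32 = 2107 - 32 = 2075$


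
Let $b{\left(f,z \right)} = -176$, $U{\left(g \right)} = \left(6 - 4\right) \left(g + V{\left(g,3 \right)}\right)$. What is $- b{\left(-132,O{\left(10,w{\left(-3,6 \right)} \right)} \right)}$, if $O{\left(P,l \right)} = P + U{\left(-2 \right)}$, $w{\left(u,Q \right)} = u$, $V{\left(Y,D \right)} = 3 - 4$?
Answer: $176$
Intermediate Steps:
$V{\left(Y,D \right)} = -1$
$U{\left(g \right)} = -2 + 2 g$ ($U{\left(g \right)} = \left(6 - 4\right) \left(g - 1\right) = 2 \left(-1 + g\right) = -2 + 2 g$)
$O{\left(P,l \right)} = -6 + P$ ($O{\left(P,l \right)} = P + \left(-2 + 2 \left(-2\right)\right) = P - 6 = -6 + P$)
$- b{\left(-132,O{\left(10,w{\left(-3,6 \right)} \right)} \right)} = \left(-1\right) \left(-176\right) = 176$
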